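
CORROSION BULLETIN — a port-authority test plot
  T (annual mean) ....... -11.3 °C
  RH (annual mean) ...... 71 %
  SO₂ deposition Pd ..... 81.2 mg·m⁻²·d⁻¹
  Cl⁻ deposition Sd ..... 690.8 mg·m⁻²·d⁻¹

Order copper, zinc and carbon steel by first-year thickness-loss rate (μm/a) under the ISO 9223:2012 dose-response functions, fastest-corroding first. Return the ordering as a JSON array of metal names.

copper: f(T) = +0.126·(T−10) [T≤10 °C] = -2.6838
  Pd branch = 0.0053·Pd^0.26·e^(0.059·RH+f) = 0.0749 μm/a
  Cl⁻ term: 0.01025·690.8^0.27·exp(0.036·71+0.049·-11.3) = 0.4435
  r_corr = 0.0749 + 0.4435 = 0.5184 μm/a
zinc: f(T) = +0.038·(T−10) [T≤10 °C] = -0.8094
  Pd branch = 0.0129·Pd^0.44·e^(0.046·RH+f) = 1.042 μm/a
  Cl⁻ term: 0.0175·690.8^0.57·exp(0.008·71+0.085·-11.3) = 0.4909
  r_corr = 1.042 + 0.4909 = 1.532 μm/a
carbon steel: f(T) = +0.150·(T−10) [T≤10 °C] = -3.1950
  Pd branch = 1.77·Pd^0.52·e^(0.02·RH+f) = 2.952 μm/a
  Cl⁻ term: 0.102·690.8^0.62·exp(0.033·71+0.04·-11.3) = 38.93
  sum: 2.952 + 38.93 → r_corr = 41.88 μm/a
Ordering by μm/a: carbon steel (41.9) > zinc (1.53) > copper (0.518)

["carbon steel", "zinc", "copper"]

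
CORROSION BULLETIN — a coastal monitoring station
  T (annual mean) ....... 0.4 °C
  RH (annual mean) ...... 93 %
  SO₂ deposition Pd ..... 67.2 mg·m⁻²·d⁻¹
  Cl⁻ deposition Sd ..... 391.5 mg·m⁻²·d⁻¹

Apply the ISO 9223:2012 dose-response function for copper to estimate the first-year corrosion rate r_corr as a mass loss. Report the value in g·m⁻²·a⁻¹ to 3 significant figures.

copper: f(T) = +0.126·(T−10) [T≤10 °C] = -1.2096
  Pd branch = 0.0053·Pd^0.26·e^(0.059·RH+f) = 1.14 μm/a
  Sd branch = 0.01025·Sd^0.27·e^(0.036·RH+0.049·T) = 1.49 μm/a
  r_corr = 1.14 + 1.49 = 2.631 μm/a
Convert to mass loss: 2.631 μm/a × 8.96 g/cm³ = 23.57 g·m⁻²·a⁻¹

r_corr = 23.6 g·m⁻²·a⁻¹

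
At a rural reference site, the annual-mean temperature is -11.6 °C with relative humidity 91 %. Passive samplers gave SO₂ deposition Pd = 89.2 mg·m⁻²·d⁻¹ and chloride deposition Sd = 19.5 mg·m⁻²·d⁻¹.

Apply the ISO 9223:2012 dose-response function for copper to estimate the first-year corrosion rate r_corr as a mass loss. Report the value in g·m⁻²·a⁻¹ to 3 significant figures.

copper: T≤10 °C ⇒ hinge +0.126·(-11.6−10) = -2.7216
  SO₂ term: 0.0053·89.2^0.26·exp(0.059·91-2.7216) = 0.2405
  Sd branch = 0.01025·Sd^0.27·e^(0.036·RH+0.049·T) = 0.3427 μm/a
  r_corr = 0.2405 + 0.3427 = 0.5832 μm/a
Convert to mass loss: 0.5832 μm/a × 8.96 g/cm³ = 5.226 g·m⁻²·a⁻¹

r_corr = 5.23 g·m⁻²·a⁻¹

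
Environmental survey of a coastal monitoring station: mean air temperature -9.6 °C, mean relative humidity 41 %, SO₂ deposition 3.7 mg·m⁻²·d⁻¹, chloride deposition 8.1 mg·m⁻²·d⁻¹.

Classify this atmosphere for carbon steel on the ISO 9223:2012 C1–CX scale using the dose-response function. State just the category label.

C2

carbon steel: f(T) = +0.150·(T−10) [T≤10 °C] = -2.9400
  sulphur-dioxide contribution → 0.4195 μm/a
  chloride contribution → 0.9833 μm/a
  ⇒ r_corr(carbon steel) = 1.403 μm/a
Category bounds: 1.3…25 μm/a bracket r_corr ⇒ C2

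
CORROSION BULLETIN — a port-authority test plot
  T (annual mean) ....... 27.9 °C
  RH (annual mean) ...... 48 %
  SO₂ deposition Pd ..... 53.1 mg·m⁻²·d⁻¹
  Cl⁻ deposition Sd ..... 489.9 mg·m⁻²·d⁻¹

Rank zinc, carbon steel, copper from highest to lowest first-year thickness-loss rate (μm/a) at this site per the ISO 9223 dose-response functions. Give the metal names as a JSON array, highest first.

zinc: temperature factor f = -0.071·(17.9) = -1.2709
  SO₂ term: 0.0129·53.1^0.44·exp(0.046·48-1.2709) = 0.1891
  Sd branch = 0.0175·Sd^0.57·e^(0.008·RH+0.085·T) = 9.399 μm/a
  sum: 0.1891 + 9.399 → r_corr = 9.588 μm/a
carbon steel: temperature factor f = -0.054·(17.9) = -0.9666
  Pd branch = 1.77·Pd^0.52·e^(0.02·RH+f) = 13.87 μm/a
  Sd branch = 0.102·Sd^0.62·e^(0.033·RH+0.04·T) = 70.64 μm/a
  r_corr = 13.87 + 70.64 = 84.51 μm/a
copper: temperature factor f = -0.080·(17.9) = -1.4320
  SO₂ term: 0.0053·53.1^0.26·exp(0.059·48-1.4320) = 0.06037
  Cl⁻ term: 0.01025·489.9^0.27·exp(0.036·48+0.049·27.9) = 1.206
  sum: 0.06037 + 1.206 → r_corr = 1.266 μm/a
Ordering by μm/a: carbon steel (84.5) > zinc (9.59) > copper (1.27)

["carbon steel", "zinc", "copper"]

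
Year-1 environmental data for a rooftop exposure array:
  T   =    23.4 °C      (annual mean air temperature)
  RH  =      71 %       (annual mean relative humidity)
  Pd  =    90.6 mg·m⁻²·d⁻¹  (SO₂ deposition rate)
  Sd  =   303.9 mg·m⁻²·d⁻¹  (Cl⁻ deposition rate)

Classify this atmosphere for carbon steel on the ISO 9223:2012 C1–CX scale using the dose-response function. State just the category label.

carbon steel: f(T) = -0.054·(T−10) [T>10 °C] = -0.7236
  sulphur-dioxide contribution → 36.99 μm/a
  chloride contribution → 93.74 μm/a
  ⇒ r_corr(carbon steel) = 130.7 μm/a
Category bounds: 80…200 μm/a bracket r_corr ⇒ C5

C5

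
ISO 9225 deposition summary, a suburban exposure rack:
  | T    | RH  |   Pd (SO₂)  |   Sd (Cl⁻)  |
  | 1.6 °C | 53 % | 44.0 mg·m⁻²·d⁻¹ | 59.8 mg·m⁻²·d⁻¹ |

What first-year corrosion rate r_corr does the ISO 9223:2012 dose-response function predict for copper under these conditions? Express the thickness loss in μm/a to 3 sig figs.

copper: T≤10 °C ⇒ hinge +0.126·(1.6−10) = -1.0584
  Pd branch = 0.0053·Pd^0.26·e^(0.059·RH+f) = 0.1122 μm/a
  Sd branch = 0.01025·Sd^0.27·e^(0.036·RH+0.049·T) = 0.2255 μm/a
  sum: 0.1122 + 0.2255 → r_corr = 0.3377 μm/a

r_corr = 0.338 μm/a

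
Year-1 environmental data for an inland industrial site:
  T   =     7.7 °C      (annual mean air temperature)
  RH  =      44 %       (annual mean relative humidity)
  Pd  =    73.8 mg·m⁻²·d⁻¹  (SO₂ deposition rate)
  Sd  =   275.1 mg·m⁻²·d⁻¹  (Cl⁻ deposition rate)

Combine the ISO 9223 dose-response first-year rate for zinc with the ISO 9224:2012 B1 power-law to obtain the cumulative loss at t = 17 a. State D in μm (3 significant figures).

zinc: f(T) = +0.038·(T−10) [T≤10 °C] = -0.0874
  sulphur-dioxide contribution → 0.5937 μm/a
  chloride contribution → 1.177 μm/a
  ⇒ r_corr(zinc) = 1.77 μm/a
ISO 9224: D(t) = r_corr · t^b with b = 0.813 (zinc, B1)
  D(17) = 1.77 × 17^0.813 = 1.77 × 10.01 = 17.72 μm

D(17) = 17.7 μm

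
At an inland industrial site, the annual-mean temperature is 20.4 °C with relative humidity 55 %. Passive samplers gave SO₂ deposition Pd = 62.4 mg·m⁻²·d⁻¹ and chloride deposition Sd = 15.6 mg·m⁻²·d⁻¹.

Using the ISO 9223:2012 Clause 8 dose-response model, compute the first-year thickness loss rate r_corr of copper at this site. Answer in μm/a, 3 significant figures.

copper: temperature factor f = -0.080·(10.4) = -0.8320
  SO₂ term: 0.0053·62.4^0.26·exp(0.059·55-0.8320) = 0.1734
  Sd branch = 0.01025·Sd^0.27·e^(0.036·RH+0.049·T) = 0.4235 μm/a
  sum: 0.1734 + 0.4235 → r_corr = 0.5969 μm/a

r_corr = 0.597 μm/a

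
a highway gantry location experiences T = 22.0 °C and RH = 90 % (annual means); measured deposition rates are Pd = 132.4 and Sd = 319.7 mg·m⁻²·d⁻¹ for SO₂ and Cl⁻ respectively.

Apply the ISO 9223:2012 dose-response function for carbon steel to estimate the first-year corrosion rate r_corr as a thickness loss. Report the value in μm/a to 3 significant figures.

r_corr = 242 μm/a

carbon steel: f(T) = -0.054·(T−10) [T>10 °C] = -0.6480
  Pd branch = 1.77·Pd^0.52·e^(0.02·RH+f) = 71.07 μm/a
  Sd branch = 0.102·Sd^0.62·e^(0.033·RH+0.04·T) = 171.2 μm/a
  sum: 71.07 + 171.2 → r_corr = 242.3 μm/a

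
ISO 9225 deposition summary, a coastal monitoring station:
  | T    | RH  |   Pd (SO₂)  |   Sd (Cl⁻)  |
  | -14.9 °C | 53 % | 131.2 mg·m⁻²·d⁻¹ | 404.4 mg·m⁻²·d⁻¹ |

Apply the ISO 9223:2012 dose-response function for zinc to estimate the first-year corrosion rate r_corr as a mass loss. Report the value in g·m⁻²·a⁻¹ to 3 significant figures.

zinc: temperature factor f = +0.038·(-24.9) = -0.9462
  Pd branch = 0.0129·Pd^0.44·e^(0.046·RH+f) = 0.4902 μm/a
  Cl⁻ term: 0.0175·404.4^0.57·exp(0.008·53+0.085·-14.9) = 0.2307
  r_corr = 0.4902 + 0.2307 = 0.7209 μm/a
Convert to mass loss: 0.7209 μm/a × 7.14 g/cm³ = 5.147 g·m⁻²·a⁻¹

r_corr = 5.15 g·m⁻²·a⁻¹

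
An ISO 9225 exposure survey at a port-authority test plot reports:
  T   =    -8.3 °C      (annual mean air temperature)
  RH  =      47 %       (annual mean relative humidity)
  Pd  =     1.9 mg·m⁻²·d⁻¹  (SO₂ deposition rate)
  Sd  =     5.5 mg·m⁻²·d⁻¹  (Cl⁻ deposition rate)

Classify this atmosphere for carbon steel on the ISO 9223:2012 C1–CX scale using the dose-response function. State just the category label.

C2

carbon steel: temperature factor f = +0.150·(-18.3) = -2.7450
  Pd branch = 1.77·Pd^0.52·e^(0.02·RH+f) = 0.4065 μm/a
  Sd branch = 0.102·Sd^0.62·e^(0.033·RH+0.04·T) = 0.9932 μm/a
  r_corr = 0.4065 + 0.9932 = 1.4 μm/a
Category bounds: 1.3…25 μm/a bracket r_corr ⇒ C2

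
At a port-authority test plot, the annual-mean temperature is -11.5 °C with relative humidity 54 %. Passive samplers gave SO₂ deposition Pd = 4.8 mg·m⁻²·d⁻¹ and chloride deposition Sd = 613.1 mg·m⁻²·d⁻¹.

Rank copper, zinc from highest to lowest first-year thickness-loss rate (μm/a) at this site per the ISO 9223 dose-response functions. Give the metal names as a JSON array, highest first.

copper: T≤10 °C ⇒ hinge +0.126·(-11.5−10) = -2.7090
  sulphur-dioxide contribution → 0.01284 μm/a
  chloride contribution → 0.2306 μm/a
  total first-year rate 0.2435 μm/a
zinc: f(T) = +0.038·(T−10) [T≤10 °C] = -0.8170
  sulphur-dioxide contribution → 0.1362 μm/a
  chloride contribution → 0.3936 μm/a
  total first-year rate 0.5298 μm/a
Ordering by μm/a: zinc (0.53) > copper (0.243)

["zinc", "copper"]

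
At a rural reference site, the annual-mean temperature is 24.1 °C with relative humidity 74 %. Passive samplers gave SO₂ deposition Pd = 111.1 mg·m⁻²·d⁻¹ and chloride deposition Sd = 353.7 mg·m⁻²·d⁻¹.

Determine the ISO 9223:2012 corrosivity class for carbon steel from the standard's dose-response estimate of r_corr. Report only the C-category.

carbon steel: temperature factor f = -0.054·(14.1) = -0.7614
  Pd branch = 1.77·Pd^0.52·e^(0.02·RH+f) = 42.06 μm/a
  Sd branch = 0.102·Sd^0.62·e^(0.033·RH+0.04·T) = 116.9 μm/a
  sum: 42.06 + 116.9 → r_corr = 159 μm/a
159 μm/a falls in (80, 200] for carbon steel → category C5

C5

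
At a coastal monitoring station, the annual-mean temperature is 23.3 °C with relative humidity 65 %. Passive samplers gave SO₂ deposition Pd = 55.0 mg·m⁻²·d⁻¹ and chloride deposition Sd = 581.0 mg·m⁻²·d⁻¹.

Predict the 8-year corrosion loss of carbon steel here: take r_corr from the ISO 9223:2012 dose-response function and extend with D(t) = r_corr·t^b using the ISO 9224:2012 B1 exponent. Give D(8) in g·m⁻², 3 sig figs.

carbon steel: T>10 °C ⇒ hinge -0.054·(23.3−10) = -0.7182
  sulphur-dioxide contribution → 25.45 μm/a
  chloride contribution → 114.5 μm/a
  total first-year rate 139.9 μm/a
Power-law: D(8) = r_corr · 8^0.523
  D(8) = 139.9 × 8^0.523 = 139.9 × 2.967 = 415.1 μm
  Mass loss = 415.1 μm × 7.85 g/cm³ = 3259 g·m⁻²

D(8) = 3.26e+03 g·m⁻²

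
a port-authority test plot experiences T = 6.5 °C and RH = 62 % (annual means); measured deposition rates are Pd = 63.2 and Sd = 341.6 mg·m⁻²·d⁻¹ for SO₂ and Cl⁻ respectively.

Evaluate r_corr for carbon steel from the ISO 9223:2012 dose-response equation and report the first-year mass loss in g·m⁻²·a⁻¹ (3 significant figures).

r_corr = 544 g·m⁻²·a⁻¹

carbon steel: f(T) = +0.150·(T−10) [T≤10 °C] = -0.5250
  SO₂ term: 1.77·63.2^0.52·exp(0.02·62-0.5250) = 31.25
  Sd branch = 0.102·Sd^0.62·e^(0.033·RH+0.04·T) = 38.09 μm/a
  sum: 31.25 + 38.09 → r_corr = 69.35 μm/a
Convert to mass loss: 69.35 μm/a × 7.85 g/cm³ = 544.4 g·m⁻²·a⁻¹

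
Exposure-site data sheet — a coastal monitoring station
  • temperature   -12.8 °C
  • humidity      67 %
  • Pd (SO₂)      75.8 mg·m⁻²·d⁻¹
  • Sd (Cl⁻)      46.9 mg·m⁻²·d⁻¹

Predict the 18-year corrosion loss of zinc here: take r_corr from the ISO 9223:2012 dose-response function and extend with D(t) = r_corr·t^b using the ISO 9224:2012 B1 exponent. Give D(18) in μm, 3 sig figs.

zinc: T≤10 °C ⇒ hinge +0.038·(-12.8−10) = -0.8664
  SO₂ term: 0.0129·75.8^0.44·exp(0.046·67-0.8664) = 0.7941
  Cl⁻ term: 0.0175·46.9^0.57·exp(0.008·67+0.085·-12.8) = 0.09034
  r_corr = 0.7941 + 0.09034 = 0.8844 μm/a
Power-law: D(18) = r_corr · 18^0.813
  D(18) = 0.8844 × 18^0.813 = 0.8844 × 10.48 = 9.273 μm

D(18) = 9.27 μm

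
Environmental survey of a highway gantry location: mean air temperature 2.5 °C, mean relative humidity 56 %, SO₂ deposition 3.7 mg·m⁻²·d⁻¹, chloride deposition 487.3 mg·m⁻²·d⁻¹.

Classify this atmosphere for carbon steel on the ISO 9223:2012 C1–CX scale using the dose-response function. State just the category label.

carbon steel: temperature factor f = +0.150·(-7.5) = -1.1250
  Pd branch = 1.77·Pd^0.52·e^(0.02·RH+f) = 3.477 μm/a
  Sd branch = 0.102·Sd^0.62·e^(0.033·RH+0.04·T) = 33.19 μm/a
  sum: 3.477 + 33.19 → r_corr = 36.67 μm/a
Category bounds: 25…50 μm/a bracket r_corr ⇒ C3

C3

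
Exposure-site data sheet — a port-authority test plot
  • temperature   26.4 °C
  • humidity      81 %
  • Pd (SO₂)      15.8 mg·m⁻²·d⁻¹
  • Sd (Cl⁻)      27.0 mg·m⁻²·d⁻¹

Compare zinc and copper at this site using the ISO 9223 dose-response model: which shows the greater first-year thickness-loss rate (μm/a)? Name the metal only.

zinc

zinc: T>10 °C ⇒ hinge -0.071·(26.4−10) = -1.1644
  sulphur-dioxide contribution → 0.563 μm/a
  chloride contribution → 2.065 μm/a
  total first-year rate 2.628 μm/a
copper: temperature factor f = -0.080·(16.4) = -1.3120
  sulphur-dioxide contribution → 0.348 μm/a
  chloride contribution → 1.68 μm/a
  total first-year rate 2.028 μm/a
Ordering by μm/a: zinc (2.63) > copper (2.03)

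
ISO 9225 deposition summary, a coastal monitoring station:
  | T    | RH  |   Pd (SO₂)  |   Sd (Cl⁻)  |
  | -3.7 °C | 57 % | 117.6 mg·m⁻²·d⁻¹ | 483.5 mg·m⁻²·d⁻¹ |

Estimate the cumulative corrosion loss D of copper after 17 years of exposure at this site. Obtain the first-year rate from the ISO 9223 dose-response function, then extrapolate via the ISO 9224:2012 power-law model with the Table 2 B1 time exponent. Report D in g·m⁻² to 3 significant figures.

copper: temperature factor f = +0.126·(-13.7) = -1.7262
  sulphur-dioxide contribution → 0.09407 μm/a
  chloride contribution → 0.3531 μm/a
  total first-year rate 0.4472 μm/a
ISO 9224: D(t) = r_corr · t^b with b = 0.667 (copper, B1)
  D(17) = 0.4472 × 17^0.667 = 0.4472 × 6.618 = 2.959 μm
  Mass loss = 2.959 μm × 8.96 g/cm³ = 26.52 g·m⁻²

D(17) = 26.5 g·m⁻²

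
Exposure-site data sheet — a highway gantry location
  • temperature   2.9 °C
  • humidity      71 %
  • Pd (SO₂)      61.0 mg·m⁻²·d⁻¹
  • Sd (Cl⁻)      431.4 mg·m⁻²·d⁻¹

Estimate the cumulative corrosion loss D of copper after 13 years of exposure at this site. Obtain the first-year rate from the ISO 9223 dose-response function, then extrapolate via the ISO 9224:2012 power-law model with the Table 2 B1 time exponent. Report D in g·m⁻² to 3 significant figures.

D(13) = 59.5 g·m⁻²

copper: T≤10 °C ⇒ hinge +0.126·(2.9−10) = -0.8946
  Pd branch = 0.0053·Pd^0.26·e^(0.059·RH+f) = 0.4161 μm/a
  Sd branch = 0.01025·Sd^0.27·e^(0.036·RH+0.049·T) = 0.7833 μm/a
  sum: 0.4161 + 0.7833 → r_corr = 1.199 μm/a
Long-term exponent b (ISO 9224 Table 2, B1) = 0.667
  D(13) = 1.199 × 13^0.667 = 1.199 × 5.534 = 6.637 μm
  Mass loss = 6.637 μm × 8.96 g/cm³ = 59.47 g·m⁻²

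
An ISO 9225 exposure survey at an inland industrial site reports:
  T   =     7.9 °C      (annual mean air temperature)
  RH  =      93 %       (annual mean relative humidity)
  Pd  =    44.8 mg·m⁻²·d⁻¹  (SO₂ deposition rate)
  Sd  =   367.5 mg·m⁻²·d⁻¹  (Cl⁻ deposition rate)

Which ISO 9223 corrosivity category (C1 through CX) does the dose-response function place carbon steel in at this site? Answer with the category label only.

carbon steel: T≤10 °C ⇒ hinge +0.150·(7.9−10) = -0.3150
  SO₂ term: 1.77·44.8^0.52·exp(0.02·93-0.3150) = 59.93
  Sd branch = 0.102·Sd^0.62·e^(0.033·RH+0.04·T) = 117.3 μm/a
  r_corr = 59.93 + 117.3 = 177.2 μm/a
Category bounds: 80…200 μm/a bracket r_corr ⇒ C5

C5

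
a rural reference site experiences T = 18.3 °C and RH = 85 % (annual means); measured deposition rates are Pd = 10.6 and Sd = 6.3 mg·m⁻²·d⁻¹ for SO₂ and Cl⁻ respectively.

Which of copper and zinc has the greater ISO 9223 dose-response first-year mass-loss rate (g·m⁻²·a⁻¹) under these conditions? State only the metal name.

copper: temperature factor f = -0.080·(8.3) = -0.6640
  Pd branch = 0.0053·Pd^0.26·e^(0.059·RH+f) = 0.7594 μm/a
  Sd branch = 0.01025·Sd^0.27·e^(0.036·RH+0.049·T) = 0.8809 μm/a
  r_corr = 0.7594 + 0.8809 = 1.64 μm/a
  mass loss = 1.64 μm/a × 8.96 g/cm³ = 14.7 g·m⁻²·a⁻¹
zinc: temperature factor f = -0.071·(8.3) = -0.5893
  SO₂ term: 0.0129·10.6^0.44·exp(0.046·85-0.5893) = 1.009
  Sd branch = 0.0175·Sd^0.57·e^(0.008·RH+0.085·T) = 0.4672 μm/a
  r_corr = 1.009 + 0.4672 = 1.476 μm/a
  mass loss = 1.476 μm/a × 7.14 g/cm³ = 10.54 g·m⁻²·a⁻¹
Ordering by g·m⁻²·a⁻¹: copper (14.7) > zinc (10.5)

copper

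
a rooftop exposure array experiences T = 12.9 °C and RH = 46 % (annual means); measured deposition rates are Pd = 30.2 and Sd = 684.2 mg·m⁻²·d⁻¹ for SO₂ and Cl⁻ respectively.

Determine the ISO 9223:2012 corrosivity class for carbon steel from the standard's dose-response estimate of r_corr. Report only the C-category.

carbon steel: f(T) = -0.054·(T−10) [T>10 °C] = -0.1566
  Pd branch = 1.77·Pd^0.52·e^(0.02·RH+f) = 22.34 μm/a
  Sd branch = 0.102·Sd^0.62·e^(0.033·RH+0.04·T) = 44.64 μm/a
  sum: 22.34 + 44.64 → r_corr = 66.99 μm/a
ISO 9223 Table 2 (carbon steel): 50 < 67 ≤ 80 μm/a ⇒ C4

C4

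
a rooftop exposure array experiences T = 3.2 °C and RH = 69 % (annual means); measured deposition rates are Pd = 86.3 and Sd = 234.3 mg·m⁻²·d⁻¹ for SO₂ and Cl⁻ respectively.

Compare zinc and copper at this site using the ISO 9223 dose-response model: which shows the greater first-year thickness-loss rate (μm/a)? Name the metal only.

zinc: temperature factor f = +0.038·(-6.8) = -0.2584
  SO₂ term: 0.0129·86.3^0.44·exp(0.046·69-0.2584) = 1.693
  Cl⁻ term: 0.0175·234.3^0.57·exp(0.008·69+0.085·3.2) = 0.8947
  sum: 1.693 + 0.8947 → r_corr = 2.588 μm/a
copper: f(T) = +0.126·(T−10) [T≤10 °C] = -0.8568
  Pd branch = 0.0053·Pd^0.26·e^(0.059·RH+f) = 0.4203 μm/a
  Cl⁻ term: 0.01025·234.3^0.27·exp(0.036·69+0.049·3.2) = 0.6273
  sum: 0.4203 + 0.6273 → r_corr = 1.048 μm/a
Ordering by μm/a: zinc (2.59) > copper (1.05)

zinc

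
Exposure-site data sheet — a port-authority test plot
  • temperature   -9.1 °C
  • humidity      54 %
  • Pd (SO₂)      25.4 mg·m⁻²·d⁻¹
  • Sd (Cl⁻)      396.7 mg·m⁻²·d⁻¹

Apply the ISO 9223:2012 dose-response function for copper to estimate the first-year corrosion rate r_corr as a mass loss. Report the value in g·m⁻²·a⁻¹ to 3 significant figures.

r_corr = 2.31 g·m⁻²·a⁻¹

copper: temperature factor f = +0.126·(-19.1) = -2.4066
  Pd branch = 0.0053·Pd^0.26·e^(0.059·RH+f) = 0.02679 μm/a
  Sd branch = 0.01025·Sd^0.27·e^(0.036·RH+0.049·T) = 0.2306 μm/a
  sum: 0.02679 + 0.2306 → r_corr = 0.2574 μm/a
Convert to mass loss: 0.2574 μm/a × 8.96 g/cm³ = 2.307 g·m⁻²·a⁻¹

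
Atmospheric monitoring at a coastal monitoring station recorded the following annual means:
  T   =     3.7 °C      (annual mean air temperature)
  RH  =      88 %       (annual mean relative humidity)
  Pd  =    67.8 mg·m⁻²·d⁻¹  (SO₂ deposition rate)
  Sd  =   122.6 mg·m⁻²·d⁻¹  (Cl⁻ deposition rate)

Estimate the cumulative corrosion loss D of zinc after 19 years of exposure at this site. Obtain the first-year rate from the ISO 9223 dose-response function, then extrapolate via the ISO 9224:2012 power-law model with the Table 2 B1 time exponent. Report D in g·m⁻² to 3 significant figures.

zinc: temperature factor f = +0.038·(-6.3) = -0.2394
  sulphur-dioxide contribution → 3.719 μm/a
  chloride contribution → 0.7513 μm/a
  total first-year rate 4.47 μm/a
Long-term exponent b (ISO 9224 Table 2, B1) = 0.813
  D(19) = 4.47 × 19^0.813 = 4.47 × 10.96 = 48.97 μm
  Mass loss = 48.97 μm × 7.14 g/cm³ = 349.6 g·m⁻²

D(19) = 350 g·m⁻²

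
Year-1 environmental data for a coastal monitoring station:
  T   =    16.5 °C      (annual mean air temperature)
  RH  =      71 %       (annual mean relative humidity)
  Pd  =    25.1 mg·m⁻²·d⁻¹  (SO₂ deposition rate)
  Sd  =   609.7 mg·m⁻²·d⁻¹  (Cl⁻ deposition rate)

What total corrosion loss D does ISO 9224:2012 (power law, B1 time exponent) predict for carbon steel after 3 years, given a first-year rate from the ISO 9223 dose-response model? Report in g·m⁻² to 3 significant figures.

carbon steel: T>10 °C ⇒ hinge -0.054·(16.5−10) = -0.3510
  SO₂ term: 1.77·25.1^0.52·exp(0.02·71-0.3510) = 27.55
  Cl⁻ term: 0.102·609.7^0.62·exp(0.033·71+0.04·16.5) = 109.5
  sum: 27.55 + 109.5 → r_corr = 137.1 μm/a
Long-term exponent b (ISO 9224 Table 2, B1) = 0.523
  D(3) = 137.1 × 3^0.523 = 137.1 × 1.776 = 243.5 μm
  Mass loss = 243.5 μm × 7.85 g/cm³ = 1912 g·m⁻²

D(3) = 1.91e+03 g·m⁻²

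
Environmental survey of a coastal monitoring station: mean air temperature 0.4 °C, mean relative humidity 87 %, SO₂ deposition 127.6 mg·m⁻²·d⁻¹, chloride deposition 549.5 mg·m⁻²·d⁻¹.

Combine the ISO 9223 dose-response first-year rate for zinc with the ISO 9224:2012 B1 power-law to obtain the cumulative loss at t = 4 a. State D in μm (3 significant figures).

zinc: temperature factor f = +0.038·(-9.6) = -0.3648
  sulphur-dioxide contribution → 4.138 μm/a
  chloride contribution → 1.324 μm/a
  ⇒ r_corr(zinc) = 5.462 μm/a
Power-law: D(4) = r_corr · 4^0.813
  D(4) = 5.462 × 4^0.813 = 5.462 × 3.087 = 16.86 μm

D(4) = 16.9 μm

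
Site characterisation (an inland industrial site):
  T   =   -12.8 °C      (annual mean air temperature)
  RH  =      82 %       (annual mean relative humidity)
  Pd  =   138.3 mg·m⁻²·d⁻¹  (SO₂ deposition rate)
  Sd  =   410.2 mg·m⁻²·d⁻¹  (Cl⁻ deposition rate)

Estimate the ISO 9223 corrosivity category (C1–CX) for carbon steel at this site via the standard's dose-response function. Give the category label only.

carbon steel: f(T) = +0.150·(T−10) [T≤10 °C] = -3.4200
  Pd branch = 1.77·Pd^0.52·e^(0.02·RH+f) = 3.874 μm/a
  Sd branch = 0.102·Sd^0.62·e^(0.033·RH+0.04·T) = 38.15 μm/a
  sum: 3.874 + 38.15 → r_corr = 42.02 μm/a
ISO 9223 Table 2 (carbon steel): 25 < 42 ≤ 50 μm/a ⇒ C3

C3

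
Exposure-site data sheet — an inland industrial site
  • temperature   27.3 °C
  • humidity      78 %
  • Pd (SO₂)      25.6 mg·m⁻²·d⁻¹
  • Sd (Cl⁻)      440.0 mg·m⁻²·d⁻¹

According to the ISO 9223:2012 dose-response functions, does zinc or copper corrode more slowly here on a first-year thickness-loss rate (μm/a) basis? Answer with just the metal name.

copper

zinc: T>10 °C ⇒ hinge -0.071·(27.3−10) = -1.2283
  sulphur-dioxide contribution → 0.5689 μm/a
  chloride contribution → 10.68 μm/a
  ⇒ r_corr(zinc) = 11.25 μm/a
copper: T>10 °C ⇒ hinge -0.080·(27.3−10) = -1.3840
  sulphur-dioxide contribution → 0.3076 μm/a
  chloride contribution → 3.349 μm/a
  total first-year rate 3.657 μm/a
Ordering by μm/a: zinc (11.2) > copper (3.66)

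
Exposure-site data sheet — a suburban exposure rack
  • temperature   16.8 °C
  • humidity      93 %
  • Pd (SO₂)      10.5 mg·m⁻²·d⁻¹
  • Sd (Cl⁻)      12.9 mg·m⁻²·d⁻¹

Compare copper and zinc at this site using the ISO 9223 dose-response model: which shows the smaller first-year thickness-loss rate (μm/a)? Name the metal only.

zinc

copper: temperature factor f = -0.080·(6.8) = -0.5440
  Pd branch = 0.0053·Pd^0.26·e^(0.059·RH+f) = 1.369 μm/a
  Sd branch = 0.01025·Sd^0.27·e^(0.036·RH+0.049·T) = 1.325 μm/a
  sum: 1.369 + 1.325 → r_corr = 2.694 μm/a
zinc: temperature factor f = -0.071·(6.8) = -0.4828
  SO₂ term: 0.0129·10.5^0.44·exp(0.046·93-0.4828) = 1.615
  Cl⁻ term: 0.0175·12.9^0.57·exp(0.008·93+0.085·16.8) = 0.6597
  sum: 1.615 + 0.6597 → r_corr = 2.275 μm/a
Ordering by μm/a: copper (2.69) > zinc (2.27)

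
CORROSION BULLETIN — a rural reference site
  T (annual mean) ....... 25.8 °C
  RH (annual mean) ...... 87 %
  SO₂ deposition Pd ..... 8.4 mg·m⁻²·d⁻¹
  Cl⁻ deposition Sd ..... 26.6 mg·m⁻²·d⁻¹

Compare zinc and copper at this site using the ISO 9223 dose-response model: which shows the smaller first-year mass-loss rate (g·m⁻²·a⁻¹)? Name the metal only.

zinc

zinc: T>10 °C ⇒ hinge -0.071·(25.8−10) = -1.1218
  SO₂ term: 0.0129·8.4^0.44·exp(0.046·87-1.1218) = 0.5863
  Sd branch = 0.0175·Sd^0.57·e^(0.008·RH+0.085·T) = 2.041 μm/a
  sum: 0.5863 + 2.041 → r_corr = 2.628 μm/a
  mass loss = 2.628 μm/a × 7.14 g/cm³ = 18.76 g·m⁻²·a⁻¹
copper: T>10 °C ⇒ hinge -0.080·(25.8−10) = -1.2640
  Pd branch = 0.0053·Pd^0.26·e^(0.059·RH+f) = 0.4414 μm/a
  Cl⁻ term: 0.01025·26.6^0.27·exp(0.036·87+0.049·25.8) = 2.017
  r_corr = 0.4414 + 2.017 = 2.458 μm/a
  mass loss = 2.458 μm/a × 8.96 g/cm³ = 22.03 g·m⁻²·a⁻¹
Ordering by g·m⁻²·a⁻¹: copper (22) > zinc (18.8)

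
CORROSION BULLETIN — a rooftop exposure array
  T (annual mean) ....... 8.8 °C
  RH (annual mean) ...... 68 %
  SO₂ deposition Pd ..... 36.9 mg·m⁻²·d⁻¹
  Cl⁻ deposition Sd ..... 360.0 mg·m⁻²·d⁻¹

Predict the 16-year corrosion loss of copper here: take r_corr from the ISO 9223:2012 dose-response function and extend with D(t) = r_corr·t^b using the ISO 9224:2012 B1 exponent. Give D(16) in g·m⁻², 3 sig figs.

D(16) = 87.5 g·m⁻²

copper: f(T) = +0.126·(T−10) [T≤10 °C] = -0.1512
  sulphur-dioxide contribution → 0.6433 μm/a
  chloride contribution → 0.894 μm/a
  total first-year rate 1.537 μm/a
Power-law: D(16) = r_corr · 16^0.667
  D(16) = 1.537 × 16^0.667 = 1.537 × 6.355 = 9.771 μm
  Mass loss = 9.771 μm × 8.96 g/cm³ = 87.54 g·m⁻²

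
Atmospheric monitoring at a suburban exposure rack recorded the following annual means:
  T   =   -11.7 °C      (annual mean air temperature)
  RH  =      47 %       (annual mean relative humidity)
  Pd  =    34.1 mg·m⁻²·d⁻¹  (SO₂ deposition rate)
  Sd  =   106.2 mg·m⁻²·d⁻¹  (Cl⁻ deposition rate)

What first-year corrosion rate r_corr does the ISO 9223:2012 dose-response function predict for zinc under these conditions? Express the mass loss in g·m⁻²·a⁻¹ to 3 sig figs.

zinc: f(T) = +0.038·(T−10) [T≤10 °C] = -0.8246
  sulphur-dioxide contribution → 0.2322 μm/a
  chloride contribution → 0.1347 μm/a
  total first-year rate 0.3669 μm/a
Convert to mass loss: 0.3669 μm/a × 7.14 g/cm³ = 2.619 g·m⁻²·a⁻¹

r_corr = 2.62 g·m⁻²·a⁻¹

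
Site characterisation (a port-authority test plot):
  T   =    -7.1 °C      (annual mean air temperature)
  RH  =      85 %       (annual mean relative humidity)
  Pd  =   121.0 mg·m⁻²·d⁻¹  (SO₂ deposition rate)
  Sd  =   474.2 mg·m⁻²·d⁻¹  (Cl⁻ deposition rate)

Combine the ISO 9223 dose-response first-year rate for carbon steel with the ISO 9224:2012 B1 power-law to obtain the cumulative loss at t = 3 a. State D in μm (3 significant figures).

D(3) = 119 μm

carbon steel: f(T) = +0.150·(T−10) [T≤10 °C] = -2.5650
  SO₂ term: 1.77·121.0^0.52·exp(0.02·85-2.5650) = 9.023
  Cl⁻ term: 0.102·474.2^0.62·exp(0.033·85+0.04·-7.1) = 57.88
  r_corr = 9.023 + 57.88 = 66.91 μm/a
Long-term exponent b (ISO 9224 Table 2, B1) = 0.523
  D(3) = 66.91 × 3^0.523 = 66.91 × 1.776 = 118.9 μm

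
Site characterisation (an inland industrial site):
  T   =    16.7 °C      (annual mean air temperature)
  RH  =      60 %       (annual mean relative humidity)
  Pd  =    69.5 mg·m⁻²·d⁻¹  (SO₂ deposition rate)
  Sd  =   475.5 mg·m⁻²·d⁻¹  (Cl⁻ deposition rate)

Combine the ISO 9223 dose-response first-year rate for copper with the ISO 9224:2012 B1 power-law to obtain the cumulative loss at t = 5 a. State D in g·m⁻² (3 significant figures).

copper: T>10 °C ⇒ hinge -0.080·(16.7−10) = -0.5360
  SO₂ term: 0.0053·69.5^0.26·exp(0.059·60-0.5360) = 0.322
  Sd branch = 0.01025·Sd^0.27·e^(0.036·RH+0.049·T) = 1.064 μm/a
  r_corr = 0.322 + 1.064 = 1.386 μm/a
Long-term exponent b (ISO 9224 Table 2, B1) = 0.667
  D(5) = 1.386 × 5^0.667 = 1.386 × 2.926 = 4.055 μm
  Mass loss = 4.055 μm × 8.96 g/cm³ = 36.34 g·m⁻²

D(5) = 36.3 g·m⁻²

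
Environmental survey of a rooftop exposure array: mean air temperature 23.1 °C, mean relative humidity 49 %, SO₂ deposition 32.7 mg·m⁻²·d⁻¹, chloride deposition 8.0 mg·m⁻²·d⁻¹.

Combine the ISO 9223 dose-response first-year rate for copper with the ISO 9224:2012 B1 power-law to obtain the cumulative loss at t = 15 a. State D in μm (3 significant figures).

D(15) = 2.48 μm

copper: temperature factor f = -0.080·(13.1) = -1.0480
  Pd branch = 0.0053·Pd^0.26·e^(0.059·RH+f) = 0.08288 μm/a
  Sd branch = 0.01025·Sd^0.27·e^(0.036·RH+0.049·T) = 0.3253 μm/a
  sum: 0.08288 + 0.3253 → r_corr = 0.4081 μm/a
Long-term exponent b (ISO 9224 Table 2, B1) = 0.667
  D(15) = 0.4081 × 15^0.667 = 0.4081 × 6.088 = 2.485 μm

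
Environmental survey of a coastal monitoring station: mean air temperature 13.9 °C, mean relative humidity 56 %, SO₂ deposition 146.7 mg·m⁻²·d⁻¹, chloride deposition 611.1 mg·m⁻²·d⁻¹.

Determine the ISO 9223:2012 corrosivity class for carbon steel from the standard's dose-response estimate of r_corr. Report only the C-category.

C5

carbon steel: f(T) = -0.054·(T−10) [T>10 °C] = -0.2106
  Pd branch = 1.77·Pd^0.52·e^(0.02·RH+f) = 58.81 μm/a
  Sd branch = 0.102·Sd^0.62·e^(0.033·RH+0.04·T) = 60.26 μm/a
  sum: 58.81 + 60.26 → r_corr = 119.1 μm/a
Category bounds: 80…200 μm/a bracket r_corr ⇒ C5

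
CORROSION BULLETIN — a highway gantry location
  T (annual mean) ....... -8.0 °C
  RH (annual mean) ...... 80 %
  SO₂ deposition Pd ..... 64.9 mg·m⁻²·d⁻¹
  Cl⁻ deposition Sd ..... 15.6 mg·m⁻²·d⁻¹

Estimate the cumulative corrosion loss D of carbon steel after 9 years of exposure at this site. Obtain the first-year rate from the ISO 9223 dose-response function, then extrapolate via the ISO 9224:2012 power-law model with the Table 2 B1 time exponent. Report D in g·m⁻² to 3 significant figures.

carbon steel: temperature factor f = +0.150·(-18.0) = -2.7000
  Pd branch = 1.77·Pd^0.52·e^(0.02·RH+f) = 5.16 μm/a
  Cl⁻ term: 0.102·15.6^0.62·exp(0.033·80+0.04·-8.0) = 5.7
  r_corr = 5.16 + 5.7 = 10.86 μm/a
Long-term exponent b (ISO 9224 Table 2, B1) = 0.523
  D(9) = 10.86 × 9^0.523 = 10.86 × 3.156 = 34.27 μm
  Mass loss = 34.27 μm × 7.85 g/cm³ = 269 g·m⁻²

D(9) = 269 g·m⁻²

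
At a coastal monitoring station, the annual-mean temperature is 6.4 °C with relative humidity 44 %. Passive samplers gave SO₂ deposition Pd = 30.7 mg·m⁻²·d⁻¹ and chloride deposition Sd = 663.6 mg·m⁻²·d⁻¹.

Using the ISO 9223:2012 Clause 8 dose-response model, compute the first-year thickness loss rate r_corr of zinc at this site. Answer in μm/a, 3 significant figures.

zinc: temperature factor f = +0.038·(-3.6) = -0.1368
  Pd branch = 0.0129·Pd^0.44·e^(0.046·RH+f) = 0.3842 μm/a
  Cl⁻ term: 0.0175·663.6^0.57·exp(0.008·44+0.085·6.4) = 1.74
  sum: 0.3842 + 1.74 → r_corr = 2.125 μm/a

r_corr = 2.12 μm/a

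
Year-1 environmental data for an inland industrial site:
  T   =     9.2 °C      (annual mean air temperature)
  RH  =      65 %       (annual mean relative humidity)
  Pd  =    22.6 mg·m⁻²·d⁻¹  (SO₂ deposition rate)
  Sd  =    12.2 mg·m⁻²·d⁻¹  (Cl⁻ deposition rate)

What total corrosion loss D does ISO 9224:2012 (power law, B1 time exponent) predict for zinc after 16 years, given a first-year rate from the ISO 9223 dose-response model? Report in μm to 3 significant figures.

D(16) = 11.9 μm

zinc: f(T) = +0.038·(T−10) [T≤10 °C] = -0.0304
  Pd branch = 0.0129·Pd^0.44·e^(0.046·RH+f) = 0.9811 μm/a
  Sd branch = 0.0175·Sd^0.57·e^(0.008·RH+0.085·T) = 0.2677 μm/a
  r_corr = 0.9811 + 0.2677 = 1.249 μm/a
Power-law: D(16) = r_corr · 16^0.813
  D(16) = 1.249 × 16^0.813 = 1.249 × 9.527 = 11.9 μm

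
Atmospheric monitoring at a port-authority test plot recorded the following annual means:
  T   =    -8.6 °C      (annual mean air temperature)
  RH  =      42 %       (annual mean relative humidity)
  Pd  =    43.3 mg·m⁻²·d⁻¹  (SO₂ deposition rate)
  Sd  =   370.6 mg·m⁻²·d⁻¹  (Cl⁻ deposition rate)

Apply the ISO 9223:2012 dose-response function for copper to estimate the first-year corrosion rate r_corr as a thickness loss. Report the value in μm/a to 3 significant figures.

copper: temperature factor f = +0.126·(-18.6) = -2.3436
  sulphur-dioxide contribution → 0.01615 μm/a
  chloride contribution → 0.1507 μm/a
  total first-year rate 0.1668 μm/a

r_corr = 0.167 μm/a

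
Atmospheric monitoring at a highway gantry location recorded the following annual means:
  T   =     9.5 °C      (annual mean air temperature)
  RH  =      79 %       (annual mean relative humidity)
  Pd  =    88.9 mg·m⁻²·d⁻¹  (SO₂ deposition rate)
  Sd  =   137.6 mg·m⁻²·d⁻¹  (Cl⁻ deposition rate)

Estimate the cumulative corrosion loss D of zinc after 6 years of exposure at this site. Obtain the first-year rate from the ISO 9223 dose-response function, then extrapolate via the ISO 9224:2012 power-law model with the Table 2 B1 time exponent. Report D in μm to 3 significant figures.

zinc: temperature factor f = +0.038·(-0.5) = -0.0190
  sulphur-dioxide contribution → 3.452 μm/a
  chloride contribution → 1.222 μm/a
  ⇒ r_corr(zinc) = 4.674 μm/a
Long-term exponent b (ISO 9224 Table 2, B1) = 0.813
  D(6) = 4.674 × 6^0.813 = 4.674 × 4.292 = 20.06 μm

D(6) = 20.1 μm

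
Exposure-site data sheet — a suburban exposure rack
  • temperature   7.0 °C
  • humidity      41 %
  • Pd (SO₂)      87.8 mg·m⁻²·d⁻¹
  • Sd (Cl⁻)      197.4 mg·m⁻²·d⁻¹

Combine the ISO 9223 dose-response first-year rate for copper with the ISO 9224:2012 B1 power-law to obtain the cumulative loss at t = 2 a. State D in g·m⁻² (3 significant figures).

D(2) = 5.60 g·m⁻²

copper: f(T) = +0.126·(T−10) [T≤10 °C] = -0.3780
  Pd branch = 0.0053·Pd^0.26·e^(0.059·RH+f) = 0.1306 μm/a
  Cl⁻ term: 0.01025·197.4^0.27·exp(0.036·41+0.049·7.0) = 0.2633
  sum: 0.1306 + 0.2633 → r_corr = 0.3939 μm/a
Long-term exponent b (ISO 9224 Table 2, B1) = 0.667
  D(2) = 0.3939 × 2^0.667 = 0.3939 × 1.588 = 0.6254 μm
  Mass loss = 0.6254 μm × 8.96 g/cm³ = 5.604 g·m⁻²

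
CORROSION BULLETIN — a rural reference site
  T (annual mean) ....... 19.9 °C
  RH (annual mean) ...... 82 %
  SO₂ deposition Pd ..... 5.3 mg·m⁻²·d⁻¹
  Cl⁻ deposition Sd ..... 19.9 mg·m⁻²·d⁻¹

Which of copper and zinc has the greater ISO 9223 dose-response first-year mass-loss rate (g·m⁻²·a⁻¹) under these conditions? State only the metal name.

copper: T>10 °C ⇒ hinge -0.080·(19.9−10) = -0.7920
  sulphur-dioxide contribution → 0.4675 μm/a
  chloride contribution → 1.167 μm/a
  ⇒ r_corr(copper) = 1.634 μm/a
  mass loss = 1.634 μm/a × 8.96 g/cm³ = 14.64 g·m⁻²·a⁻¹
zinc: T>10 °C ⇒ hinge -0.071·(19.9−10) = -0.7029
  sulphur-dioxide contribution → 0.5783 μm/a
  chloride contribution → 1.007 μm/a
  ⇒ r_corr(zinc) = 1.585 μm/a
  mass loss = 1.585 μm/a × 7.14 g/cm³ = 11.32 g·m⁻²·a⁻¹
Ordering by g·m⁻²·a⁻¹: copper (14.6) > zinc (11.3)

copper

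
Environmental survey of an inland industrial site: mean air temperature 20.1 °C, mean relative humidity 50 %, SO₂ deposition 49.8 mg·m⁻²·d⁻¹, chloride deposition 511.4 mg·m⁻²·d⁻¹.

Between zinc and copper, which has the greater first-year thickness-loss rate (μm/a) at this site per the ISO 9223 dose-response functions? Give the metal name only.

zinc

zinc: temperature factor f = -0.071·(10.1) = -0.7171
  Pd branch = 0.0129·Pd^0.44·e^(0.046·RH+f) = 0.3506 μm/a
  Cl⁻ term: 0.0175·511.4^0.57·exp(0.008·50+0.085·20.1) = 5.044
  r_corr = 0.3506 + 5.044 = 5.394 μm/a
copper: temperature factor f = -0.080·(10.1) = -0.8080
  Pd branch = 0.0053·Pd^0.26·e^(0.059·RH+f) = 0.1247 μm/a
  Cl⁻ term: 0.01025·511.4^0.27·exp(0.036·50+0.049·20.1) = 0.8944
  sum: 0.1247 + 0.8944 → r_corr = 1.019 μm/a
Ordering by μm/a: zinc (5.39) > copper (1.02)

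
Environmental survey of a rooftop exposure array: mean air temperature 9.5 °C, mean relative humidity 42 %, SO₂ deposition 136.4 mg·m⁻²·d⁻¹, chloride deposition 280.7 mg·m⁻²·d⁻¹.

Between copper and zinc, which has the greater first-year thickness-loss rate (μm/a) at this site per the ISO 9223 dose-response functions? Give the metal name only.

copper: temperature factor f = +0.126·(-0.5) = -0.0630
  Pd branch = 0.0053·Pd^0.26·e^(0.059·RH+f) = 0.2129 μm/a
  Cl⁻ term: 0.01025·280.7^0.27·exp(0.036·42+0.049·9.5) = 0.3393
  r_corr = 0.2129 + 0.3393 = 0.5522 μm/a
zinc: temperature factor f = +0.038·(-0.5) = -0.0190
  SO₂ term: 0.0129·136.4^0.44·exp(0.046·42-0.0190) = 0.7598
  Cl⁻ term: 0.0175·280.7^0.57·exp(0.008·42+0.085·9.5) = 1.365
  sum: 0.7598 + 1.365 → r_corr = 2.125 μm/a
Ordering by μm/a: zinc (2.12) > copper (0.552)

zinc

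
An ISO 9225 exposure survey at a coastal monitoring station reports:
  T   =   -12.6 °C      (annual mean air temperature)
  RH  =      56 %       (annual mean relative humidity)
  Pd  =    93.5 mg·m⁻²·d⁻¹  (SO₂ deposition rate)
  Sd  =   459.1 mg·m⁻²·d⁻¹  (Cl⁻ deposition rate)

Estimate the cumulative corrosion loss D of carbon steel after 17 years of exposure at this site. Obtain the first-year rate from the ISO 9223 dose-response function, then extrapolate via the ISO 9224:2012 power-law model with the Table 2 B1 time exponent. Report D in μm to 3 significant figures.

carbon steel: f(T) = +0.150·(T−10) [T≤10 °C] = -3.3900
  Pd branch = 1.77·Pd^0.52·e^(0.02·RH+f) = 1.936 μm/a
  Sd branch = 0.102·Sd^0.62·e^(0.033·RH+0.04·T) = 17.49 μm/a
  sum: 1.936 + 17.49 → r_corr = 19.42 μm/a
ISO 9224: D(t) = r_corr · t^b with b = 0.523 (carbon steel, B1)
  D(17) = 19.42 × 17^0.523 = 19.42 × 4.401 = 85.47 μm

D(17) = 85.5 μm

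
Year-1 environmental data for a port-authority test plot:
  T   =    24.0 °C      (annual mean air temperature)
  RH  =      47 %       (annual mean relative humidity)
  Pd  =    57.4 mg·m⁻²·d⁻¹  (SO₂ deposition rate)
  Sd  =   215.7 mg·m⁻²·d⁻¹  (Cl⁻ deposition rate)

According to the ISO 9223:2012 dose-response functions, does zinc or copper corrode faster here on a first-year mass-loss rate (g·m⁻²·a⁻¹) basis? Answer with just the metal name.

zinc: f(T) = -0.071·(T−10) [T>10 °C] = -0.9940
  sulphur-dioxide contribution → 0.2465 μm/a
  chloride contribution → 4.194 μm/a
  ⇒ r_corr(zinc) = 4.44 μm/a
  mass loss = 4.44 μm/a × 7.14 g/cm³ = 31.7 g·m⁻²·a⁻¹
copper: T>10 °C ⇒ hinge -0.080·(24.0−10) = -1.1200
  sulphur-dioxide contribution → 0.07934 μm/a
  chloride contribution → 0.7699 μm/a
  ⇒ r_corr(copper) = 0.8492 μm/a
  mass loss = 0.8492 μm/a × 8.96 g/cm³ = 7.609 g·m⁻²·a⁻¹
Ordering by g·m⁻²·a⁻¹: zinc (31.7) > copper (7.61)

zinc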